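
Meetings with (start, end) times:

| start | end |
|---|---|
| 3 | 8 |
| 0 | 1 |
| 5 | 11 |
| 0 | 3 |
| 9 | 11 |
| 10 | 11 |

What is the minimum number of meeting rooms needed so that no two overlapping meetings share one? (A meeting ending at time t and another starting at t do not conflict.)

The answer is the maximum number of intervals overlapping at any instant.
starts: [0, 0, 3, 5, 9, 10]
ends:   [1, 3, 8, 11, 11, 11]
s0→1 s0→2 e1→1 e3→0 s3→1 s5→2 e8→1 s9→2 s10→3  — peak 3.

3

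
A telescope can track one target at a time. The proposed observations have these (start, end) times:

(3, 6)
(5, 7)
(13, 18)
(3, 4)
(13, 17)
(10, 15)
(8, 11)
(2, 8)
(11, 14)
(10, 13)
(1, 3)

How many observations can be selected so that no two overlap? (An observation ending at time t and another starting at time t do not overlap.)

Sort by end time and greedily take each interval whose start is ≥ the last chosen end.
Sorted by end: (1,3)  (3,4)  (3,6)  (5,7)  (2,8)  (8,11)  (10,13)  (11,14)  (10,15)  (13,17)  (13,18)
take (1,3); take (3,4); skip (3,6); take (5,7); take (8,11); take (11,14); skip (10,15); skip (13,18).
Selected 5 observations.

5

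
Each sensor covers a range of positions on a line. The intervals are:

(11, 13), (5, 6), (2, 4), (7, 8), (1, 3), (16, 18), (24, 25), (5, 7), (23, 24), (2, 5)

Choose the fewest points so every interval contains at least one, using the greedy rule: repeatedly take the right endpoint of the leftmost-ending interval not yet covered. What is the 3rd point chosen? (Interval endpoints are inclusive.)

8

Sort by right endpoint; whenever an interval is uncovered, place a point at its right end.
By right end: [1,3]  [2,4]  [2,5]  [5,6]  [5,7]  [7,8]  [11,13]  [16,18]  [23,24]  [24,25]
[1,3] uncovered → point at 3; [5,6] uncovered → point at 6; [7,8] uncovered → point at 8; [11,13] uncovered → point at 13; [16,18] uncovered → point at 18; [23,24] uncovered → point at 24.
Points: 3, 6, 8, 13, 18, 24 (6 total).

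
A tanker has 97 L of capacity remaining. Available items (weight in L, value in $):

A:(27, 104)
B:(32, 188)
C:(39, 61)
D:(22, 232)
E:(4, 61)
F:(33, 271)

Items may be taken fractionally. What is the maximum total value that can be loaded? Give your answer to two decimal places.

Greedy by value/weight ratio, highest first.
Order: E (61/4=15.25) > D (232/22=10.55) > F (271/33=8.21) > B (188/32=5.88) > A (104/27=3.85) > C (61/39=1.56)
Fill: take E (4 @ 61) → take D (22 @ 232) → take F (33 @ 271) → take B (32 @ 188) → take 6/27 of A → 23.11; 97/97 used.
Total value = 775.11

775.11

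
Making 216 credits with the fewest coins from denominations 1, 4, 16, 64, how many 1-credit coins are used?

0

Use the largest denomination that fits, subtract, and repeat.
216 = 3×64 + 1×16 + 2×4
Count of 1: 0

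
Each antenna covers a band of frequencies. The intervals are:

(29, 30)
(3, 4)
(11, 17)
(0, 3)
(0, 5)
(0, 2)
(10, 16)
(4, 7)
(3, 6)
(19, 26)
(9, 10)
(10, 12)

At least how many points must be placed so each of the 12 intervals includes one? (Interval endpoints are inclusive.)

6

By right end: [0,2]  [0,3]  [3,4]  [0,5]  [3,6]  [4,7]  [9,10]  [10,12]  [10,16]  [11,17]  [19,26]  [29,30]
[0,2] uncovered → point at 2; [3,4] uncovered → point at 4; [9,10] uncovered → point at 10; [11,17] uncovered → point at 17; [19,26] uncovered → point at 26; [29,30] uncovered → point at 30.
Points: 2, 4, 10, 17, 26, 30 (6 total).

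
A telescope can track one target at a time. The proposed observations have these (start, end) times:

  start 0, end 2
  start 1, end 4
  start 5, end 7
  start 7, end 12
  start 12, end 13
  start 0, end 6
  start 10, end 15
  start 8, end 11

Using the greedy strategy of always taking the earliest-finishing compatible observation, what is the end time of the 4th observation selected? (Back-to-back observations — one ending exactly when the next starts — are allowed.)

Greedy by earliest finish: after sorting by end time, pick each interval compatible with the last pick.
Sorted by end: (0,2)  (1,4)  (0,6)  (5,7)  (8,11)  (7,12)  (12,13)  (10,15)
take (0,2); skip (0,6); take (5,7); take (8,11); take (12,13).
Selected: (0,2) (5,7) (8,11) (12,13)

13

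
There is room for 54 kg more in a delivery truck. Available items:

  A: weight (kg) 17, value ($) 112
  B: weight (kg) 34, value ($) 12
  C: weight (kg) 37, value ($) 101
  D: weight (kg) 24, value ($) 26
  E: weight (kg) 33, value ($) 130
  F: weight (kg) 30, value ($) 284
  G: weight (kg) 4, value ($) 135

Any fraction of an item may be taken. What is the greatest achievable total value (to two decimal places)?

Sort by value per unit weight and fill in that order.
Ratios (sorted): G 33.75, F 9.47, A 6.59, E 3.94, C 2.73, D 1.08, B 0.35
take G (4 @ 135); take F (30 @ 284); take A (17 @ 112); take 3/33 of E → 11.82. Capacity used 54/54.
Total value = 542.82

542.82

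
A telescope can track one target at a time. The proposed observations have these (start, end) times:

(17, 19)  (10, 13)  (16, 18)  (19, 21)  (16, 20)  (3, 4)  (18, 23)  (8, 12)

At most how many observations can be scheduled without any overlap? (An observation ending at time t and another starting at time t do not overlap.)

4

By end time: (3,4), (8,12), (10,13), (16,18), (17,19), (16,20), (19,21), (18,23).
Pick (3,4); next start ≥ 4 → (8,12); next start ≥ 12 → (16,18); next start ≥ 18 → (19,21).
Selected 4 observations.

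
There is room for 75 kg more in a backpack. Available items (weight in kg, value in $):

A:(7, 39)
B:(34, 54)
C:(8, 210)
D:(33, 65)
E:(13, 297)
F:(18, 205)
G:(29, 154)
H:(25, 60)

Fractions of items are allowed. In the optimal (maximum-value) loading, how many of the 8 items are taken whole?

5

Sort by value per unit weight and fill in that order.
Ratios (sorted): C 26.25, E 22.85, F 11.39, A 5.57, G 5.31, H 2.40, D 1.97, B 1.59
take C (8 @ 210); take E (13 @ 297); take F (18 @ 205); take A (7 @ 39); take G (29 @ 154). Capacity used 75/75.
5 item(s) taken whole.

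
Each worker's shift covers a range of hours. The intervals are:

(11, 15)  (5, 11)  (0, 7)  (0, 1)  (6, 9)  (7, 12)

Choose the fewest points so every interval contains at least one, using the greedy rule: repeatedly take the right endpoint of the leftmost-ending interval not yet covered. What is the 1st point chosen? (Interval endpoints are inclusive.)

1

Sort by right endpoint; whenever an interval is uncovered, place a point at its right end.
By right end: [0,1]  [0,7]  [6,9]  [5,11]  [7,12]  [11,15]
[0,1] uncovered → point at 1; [6,9] uncovered → point at 9; [11,15] uncovered → point at 15.
Points: 1, 9, 15 (3 total).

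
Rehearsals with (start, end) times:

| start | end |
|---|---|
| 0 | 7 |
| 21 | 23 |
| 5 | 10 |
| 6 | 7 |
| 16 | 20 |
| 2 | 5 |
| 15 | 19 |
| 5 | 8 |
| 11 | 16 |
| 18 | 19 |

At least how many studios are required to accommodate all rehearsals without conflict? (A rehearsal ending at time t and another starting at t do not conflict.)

Count concurrent intervals with a sweep; the peak is the room count.
Events (time:±→running): 0:+→1 2:+→2 5:-→1 5:+→2 5:+→3 6:+→4 … peak 4.

4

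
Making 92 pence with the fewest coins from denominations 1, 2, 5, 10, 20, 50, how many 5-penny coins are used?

92 − 1×50→42 − 2×20→2 − 1×2→0
Count of 5: 0

0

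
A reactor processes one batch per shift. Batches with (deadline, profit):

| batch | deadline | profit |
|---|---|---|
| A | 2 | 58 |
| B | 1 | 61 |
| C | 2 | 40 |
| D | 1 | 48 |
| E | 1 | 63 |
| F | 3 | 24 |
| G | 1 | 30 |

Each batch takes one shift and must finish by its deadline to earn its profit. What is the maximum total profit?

145

Sort by profit descending; place each in the latest free slot ≤ its deadline.
By profit: E(d1,63), B(d1,61), A(d2,58), D(d1,48), C(d2,40), G(d1,30), F(d3,24)
E→slot 1; B skipped; A→slot 2; D skipped; C skipped; G skipped; F→slot 3.
Profit = 63 + 58 + 24 = 145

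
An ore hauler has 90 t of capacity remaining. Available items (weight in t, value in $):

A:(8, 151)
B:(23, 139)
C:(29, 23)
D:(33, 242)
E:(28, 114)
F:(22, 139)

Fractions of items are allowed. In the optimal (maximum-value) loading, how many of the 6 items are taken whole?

Ratios (sorted): A 18.88, D 7.33, F 6.32, B 6.04, E 4.07, C 0.79
take A (8 @ 151); take D (33 @ 242); take F (22 @ 139); take B (23 @ 139); take 4/28 of E → 16.29. Capacity used 90/90.
4 item(s) taken whole; one partial (take 4/28 of E).

4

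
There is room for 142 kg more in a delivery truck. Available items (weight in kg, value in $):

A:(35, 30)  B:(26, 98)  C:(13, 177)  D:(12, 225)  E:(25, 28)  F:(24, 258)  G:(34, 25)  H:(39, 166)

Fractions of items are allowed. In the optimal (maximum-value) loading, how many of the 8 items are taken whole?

Greedy by value/weight ratio, highest first.
Order: D (225/12=18.75) > C (177/13=13.62) > F (258/24=10.75) > H (166/39=4.26) > B (98/26=3.77) > E (28/25=1.12) > A (30/35=0.86) > G (25/34=0.74)
Fill: take D (12 @ 225) → take C (13 @ 177) → take F (24 @ 258) → take H (39 @ 166) → take B (26 @ 98) → take E (25 @ 28) → take 3/35 of A → 2.57; 142/142 used.
6 item(s) taken whole; one partial (take 3/35 of A).

6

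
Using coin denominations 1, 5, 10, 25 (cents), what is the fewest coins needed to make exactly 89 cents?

8

89 − 3×25→14 − 1×10→4 − 4×1→0
Total coins = 3 + 1 + 4 = 8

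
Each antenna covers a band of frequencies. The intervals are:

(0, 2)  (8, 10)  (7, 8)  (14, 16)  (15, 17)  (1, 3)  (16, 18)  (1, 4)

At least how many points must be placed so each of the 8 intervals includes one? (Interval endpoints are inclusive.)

By right end: [0,2]  [1,3]  [1,4]  [7,8]  [8,10]  [14,16]  [15,17]  [16,18]
[0,2] uncovered → point at 2; [7,8] uncovered → point at 8; [14,16] uncovered → point at 16.
Points: 2, 8, 16 (3 total).

3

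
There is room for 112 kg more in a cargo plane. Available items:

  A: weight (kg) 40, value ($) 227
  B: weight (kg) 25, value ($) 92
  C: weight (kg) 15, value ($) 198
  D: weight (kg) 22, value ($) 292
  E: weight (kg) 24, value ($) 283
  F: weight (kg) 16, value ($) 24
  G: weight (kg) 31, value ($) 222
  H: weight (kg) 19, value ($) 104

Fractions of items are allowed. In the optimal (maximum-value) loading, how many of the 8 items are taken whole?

4

Order: D (292/22=13.27) > C (198/15=13.20) > E (283/24=11.79) > G (222/31=7.16) > A (227/40=5.67) > H (104/19=5.47) > B (92/25=3.68) > F (24/16=1.50)
Fill: take D (22 @ 292) → take C (15 @ 198) → take E (24 @ 283) → take G (31 @ 222) → take 20/40 of A → 113.50; 112/112 used.
4 item(s) taken whole; one partial (take 20/40 of A).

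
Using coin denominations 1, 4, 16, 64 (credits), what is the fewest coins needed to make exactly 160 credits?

Use the largest denomination that fits, subtract, and repeat.
160 = 2×64 + 2×16
Total coins = 2 + 2 = 4

4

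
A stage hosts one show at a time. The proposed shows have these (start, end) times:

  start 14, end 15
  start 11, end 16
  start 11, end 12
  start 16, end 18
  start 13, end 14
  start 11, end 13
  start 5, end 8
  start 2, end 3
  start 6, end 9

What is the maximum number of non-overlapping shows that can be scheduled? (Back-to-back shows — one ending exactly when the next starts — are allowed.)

6

Greedy by earliest finish: after sorting by end time, pick each interval compatible with the last pick.
Sorted by end: (2,3)  (5,8)  (6,9)  (11,12)  (11,13)  (13,14)  (14,15)  (11,16)  (16,18)
take (2,3); take (5,8); skip (6,9); take (11,12); take (13,14); take (14,15); skip (11,16); take (16,18).
Selected 6 shows.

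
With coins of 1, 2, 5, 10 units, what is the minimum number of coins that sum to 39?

6

39 − 3×10→9 − 1×5→4 − 2×2→0
Total coins = 3 + 1 + 2 = 6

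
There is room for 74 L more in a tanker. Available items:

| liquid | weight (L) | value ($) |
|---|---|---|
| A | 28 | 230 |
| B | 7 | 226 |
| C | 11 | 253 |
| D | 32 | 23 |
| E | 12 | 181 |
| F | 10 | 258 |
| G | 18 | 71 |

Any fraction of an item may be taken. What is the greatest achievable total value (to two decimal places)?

Greedy by value/weight ratio, highest first.
Order: B (226/7=32.29) > F (258/10=25.80) > C (253/11=23.00) > E (181/12=15.08) > A (230/28=8.21) > G (71/18=3.94) > D (23/32=0.72)
Fill: take B (7 @ 226) → take F (10 @ 258) → take C (11 @ 253) → take E (12 @ 181) → take A (28 @ 230) → take 6/18 of G → 23.67; 74/74 used.
Total value = 1171.67

1171.67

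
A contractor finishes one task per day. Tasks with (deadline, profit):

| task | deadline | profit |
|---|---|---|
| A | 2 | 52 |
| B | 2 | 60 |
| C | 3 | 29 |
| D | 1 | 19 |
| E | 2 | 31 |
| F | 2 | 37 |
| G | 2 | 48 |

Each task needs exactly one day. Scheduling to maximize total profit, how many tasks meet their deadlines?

Take jobs in profit order; each goes to the latest open slot no later than its deadline.
By profit: B(d2,60), A(d2,52), G(d2,48), F(d2,37), E(d2,31), C(d3,29), D(d1,19)
B→slot 2; A→slot 1; G skipped; F skipped; E skipped; C→slot 3; D skipped.
3 of 7 scheduled.

3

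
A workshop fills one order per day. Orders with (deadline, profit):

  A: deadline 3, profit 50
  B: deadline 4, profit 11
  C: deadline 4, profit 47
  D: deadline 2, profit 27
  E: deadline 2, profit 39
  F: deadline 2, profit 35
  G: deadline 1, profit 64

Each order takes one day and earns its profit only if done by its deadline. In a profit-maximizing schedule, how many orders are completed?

4

Take jobs in profit order; each goes to the latest open slot no later than its deadline.
By profit: G(d1,64), A(d3,50), C(d4,47), E(d2,39), F(d2,35), D(d2,27), B(d4,11)
G→slot 1; A→slot 3; C→slot 4; E→slot 2; F skipped; D skipped; B skipped.
4 of 7 scheduled.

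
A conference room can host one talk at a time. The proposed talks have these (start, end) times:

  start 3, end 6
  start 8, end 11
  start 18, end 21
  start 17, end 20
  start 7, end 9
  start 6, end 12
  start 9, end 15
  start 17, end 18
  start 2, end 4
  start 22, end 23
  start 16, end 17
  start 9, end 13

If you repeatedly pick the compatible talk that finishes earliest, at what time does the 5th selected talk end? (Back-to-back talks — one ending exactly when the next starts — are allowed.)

Order by finish time; keep every interval that doesn't clash with the previous kept one.
Sorted by end: (2,4)  (3,6)  (7,9)  (8,11)  (6,12)  (9,13)  (9,15)  (16,17)  (17,18)  (17,20)  (18,21)  (22,23)
take (2,4); take (7,9); skip (6,12); take (9,13); skip (9,15); take (16,17); take (17,18); skip (17,20); take (18,21); take (22,23).
Selected: (2,4) (7,9) (9,13) (16,17) (17,18) (18,21) (22,23)

18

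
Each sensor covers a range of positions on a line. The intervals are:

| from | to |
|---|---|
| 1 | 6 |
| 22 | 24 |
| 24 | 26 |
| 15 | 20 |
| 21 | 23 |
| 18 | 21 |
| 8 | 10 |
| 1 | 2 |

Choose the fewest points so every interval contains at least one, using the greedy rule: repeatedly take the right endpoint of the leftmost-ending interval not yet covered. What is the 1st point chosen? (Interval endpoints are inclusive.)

2

Process intervals by earliest right end; each time one isn't hit yet, stab at its right endpoint.
By right end: [1,2]  [1,6]  [8,10]  [15,20]  [18,21]  [21,23]  [22,24]  [24,26]
[1,2] uncovered → point at 2; [8,10] uncovered → point at 10; [15,20] uncovered → point at 20; [21,23] uncovered → point at 23; [24,26] uncovered → point at 26.
Points: 2, 10, 20, 23, 26 (5 total).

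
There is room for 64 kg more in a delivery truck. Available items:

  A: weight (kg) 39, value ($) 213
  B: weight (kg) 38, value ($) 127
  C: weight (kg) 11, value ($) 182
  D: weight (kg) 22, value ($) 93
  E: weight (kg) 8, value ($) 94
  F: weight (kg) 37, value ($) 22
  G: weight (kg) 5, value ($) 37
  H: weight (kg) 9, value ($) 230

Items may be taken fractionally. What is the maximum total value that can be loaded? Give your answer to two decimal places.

Greedy by value/weight ratio, highest first.
Ratios (sorted): H 25.56, C 16.55, E 11.75, G 7.40, A 5.46, D 4.23, B 3.34, F 0.59
take H (9 @ 230); take C (11 @ 182); take E (8 @ 94); take G (5 @ 37); take 31/39 of A → 169.31. Capacity used 64/64.
Total value = 712.31

712.31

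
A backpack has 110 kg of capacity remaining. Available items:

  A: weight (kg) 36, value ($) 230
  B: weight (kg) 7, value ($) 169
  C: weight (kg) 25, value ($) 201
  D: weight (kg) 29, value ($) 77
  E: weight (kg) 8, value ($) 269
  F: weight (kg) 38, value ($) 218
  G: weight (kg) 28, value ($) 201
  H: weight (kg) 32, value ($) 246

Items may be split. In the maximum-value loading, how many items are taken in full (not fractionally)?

Greedy by value/weight ratio, highest first.
Ratios (sorted): E 33.62, B 24.14, C 8.04, H 7.69, G 7.18, A 6.39, F 5.74, D 2.66
take E (8 @ 269); take B (7 @ 169); take C (25 @ 201); take H (32 @ 246); take G (28 @ 201); take 10/36 of A → 63.89. Capacity used 110/110.
5 item(s) taken whole; one partial (take 10/36 of A).

5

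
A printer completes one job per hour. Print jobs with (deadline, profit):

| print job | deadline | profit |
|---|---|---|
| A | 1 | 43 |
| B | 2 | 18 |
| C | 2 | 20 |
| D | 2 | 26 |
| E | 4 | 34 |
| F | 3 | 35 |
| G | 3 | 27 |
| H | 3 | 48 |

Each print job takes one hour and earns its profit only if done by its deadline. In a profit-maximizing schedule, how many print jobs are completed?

Take jobs in profit order; each goes to the latest open slot no later than its deadline.
By profit: H(d3,48), A(d1,43), F(d3,35), E(d4,34), G(d3,27), D(d2,26), C(d2,20), B(d2,18)
H→slot 3; A→slot 1; F→slot 2; E→slot 4; G skipped; D skipped; C skipped; B skipped.
4 of 8 scheduled.

4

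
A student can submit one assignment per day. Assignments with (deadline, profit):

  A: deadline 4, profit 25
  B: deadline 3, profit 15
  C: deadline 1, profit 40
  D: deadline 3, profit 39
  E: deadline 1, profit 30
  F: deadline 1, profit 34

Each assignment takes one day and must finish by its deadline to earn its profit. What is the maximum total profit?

By profit: C(d1,40), D(d3,39), F(d1,34), E(d1,30), A(d4,25), B(d3,15)
C→slot 1; D→slot 3; F skipped; E skipped; A→slot 4; B→slot 2.
Profit = 40 + 15 + 39 + 25 = 119

119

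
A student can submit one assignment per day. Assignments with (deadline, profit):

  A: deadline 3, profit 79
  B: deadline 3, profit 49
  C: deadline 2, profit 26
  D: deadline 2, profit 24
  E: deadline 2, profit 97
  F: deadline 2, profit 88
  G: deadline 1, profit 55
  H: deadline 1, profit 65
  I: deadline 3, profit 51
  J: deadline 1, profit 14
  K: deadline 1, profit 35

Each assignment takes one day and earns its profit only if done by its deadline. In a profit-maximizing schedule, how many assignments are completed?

3

Profit order: E=97 F=88 A=79 H=65 G=55 I=51 B=49 K=35 C=26 D=24 J=14
Assign: E→slot 2, F→slot 1, A→slot 3, H skipped, G skipped, I skipped, B skipped, K skipped, C skipped, D skipped, J skipped.
Slots: [1:F] [2:E] [3:A]
3 of 11 scheduled.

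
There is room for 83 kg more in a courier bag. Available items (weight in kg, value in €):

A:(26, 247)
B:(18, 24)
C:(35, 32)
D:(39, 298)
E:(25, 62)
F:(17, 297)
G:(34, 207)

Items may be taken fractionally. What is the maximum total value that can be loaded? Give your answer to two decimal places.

Ratios (sorted): F 17.47, A 9.50, D 7.64, G 6.09, E 2.48, B 1.33, C 0.91
take F (17 @ 297); take A (26 @ 247); take D (39 @ 298); take 1/34 of G → 6.09. Capacity used 83/83.
Total value = 848.09

848.09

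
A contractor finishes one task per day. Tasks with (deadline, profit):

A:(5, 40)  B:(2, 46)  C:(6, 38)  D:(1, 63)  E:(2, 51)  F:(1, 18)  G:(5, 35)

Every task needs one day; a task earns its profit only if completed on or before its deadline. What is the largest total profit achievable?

Sort by profit descending; place each in the latest free slot ≤ its deadline.
Profit order: D=63 E=51 B=46 A=40 C=38 G=35 F=18
Assign: D→slot 1, E→slot 2, B skipped, A→slot 5, C→slot 6, G→slot 4, F skipped.
Slots: [1:D] [2:E] [4:G] [5:A] [6:C]
Profit = 63 + 51 + 35 + 40 + 38 = 227

227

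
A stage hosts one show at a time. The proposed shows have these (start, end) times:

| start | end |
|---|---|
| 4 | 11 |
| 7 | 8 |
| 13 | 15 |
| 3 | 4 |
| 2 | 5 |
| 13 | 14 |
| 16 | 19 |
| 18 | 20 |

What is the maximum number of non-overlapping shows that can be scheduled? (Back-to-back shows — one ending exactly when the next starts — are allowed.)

4

Sorted by end: (3,4)  (2,5)  (7,8)  (4,11)  (13,14)  (13,15)  (16,19)  (18,20)
take (3,4); skip (2,5); take (7,8); take (13,14); take (16,19); skip (18,20).
Selected 4 shows.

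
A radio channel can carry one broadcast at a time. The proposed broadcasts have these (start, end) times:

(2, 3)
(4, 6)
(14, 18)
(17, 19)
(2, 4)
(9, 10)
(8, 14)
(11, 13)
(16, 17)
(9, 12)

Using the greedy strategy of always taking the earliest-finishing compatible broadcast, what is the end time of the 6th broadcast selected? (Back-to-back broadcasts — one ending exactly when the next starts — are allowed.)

19

Sort by end time and greedily take each interval whose start is ≥ the last chosen end.
Sorted by end: (2,3)  (2,4)  (4,6)  (9,10)  (9,12)  (11,13)  (8,14)  (16,17)  (14,18)  (17,19)
take (2,3); skip (2,4); take (4,6); take (9,10); take (11,13); take (16,17); take (17,19).
Selected: (2,3) (4,6) (9,10) (11,13) (16,17) (17,19)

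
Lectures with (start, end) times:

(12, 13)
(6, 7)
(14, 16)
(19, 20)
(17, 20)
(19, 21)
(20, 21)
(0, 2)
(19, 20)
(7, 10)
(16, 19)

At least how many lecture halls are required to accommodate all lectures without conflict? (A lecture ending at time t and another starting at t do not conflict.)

starts: [0, 6, 7, 12, 14, 16, 17, 19, 19, 19, 20]
ends:   [2, 7, 10, 13, 16, 19, 20, 20, 20, 21, 21]
s0→1 e2→0 s6→1 e7→0 s7→1 e10→0 s12→1 e13→0 s14→1 e16→0 s16→1 s17→2 e19→1 s19→2 s19→3 s19→4  — peak 4.

4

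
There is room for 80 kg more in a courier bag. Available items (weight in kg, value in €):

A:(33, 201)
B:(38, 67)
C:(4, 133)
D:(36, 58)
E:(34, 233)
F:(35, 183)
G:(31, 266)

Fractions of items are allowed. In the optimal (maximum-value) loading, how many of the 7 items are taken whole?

Greedy by value/weight ratio, highest first.
Order: C (133/4=33.25) > G (266/31=8.58) > E (233/34=6.85) > A (201/33=6.09) > F (183/35=5.23) > B (67/38=1.76) > D (58/36=1.61)
Fill: take C (4 @ 133) → take G (31 @ 266) → take E (34 @ 233) → take 11/33 of A → 67.00; 80/80 used.
3 item(s) taken whole; one partial (take 11/33 of A).

3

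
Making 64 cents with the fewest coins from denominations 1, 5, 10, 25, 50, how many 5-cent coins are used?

64 − 1×50→14 − 1×10→4 − 4×1→0
Count of 5: 0

0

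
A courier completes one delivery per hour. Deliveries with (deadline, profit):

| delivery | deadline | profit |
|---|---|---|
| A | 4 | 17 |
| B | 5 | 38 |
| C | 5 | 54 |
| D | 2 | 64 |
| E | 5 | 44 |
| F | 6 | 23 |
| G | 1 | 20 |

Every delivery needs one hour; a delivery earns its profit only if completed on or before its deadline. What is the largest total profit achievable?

243

Sort by profit descending; place each in the latest free slot ≤ its deadline.
Profit order: D=64 C=54 E=44 B=38 F=23 G=20 A=17
Assign: D→slot 2, C→slot 5, E→slot 4, B→slot 3, F→slot 6, G→slot 1, A skipped.
Slots: [1:G] [2:D] [3:B] [4:E] [5:C] [6:F]
Profit = 20 + 64 + 38 + 44 + 54 + 23 = 243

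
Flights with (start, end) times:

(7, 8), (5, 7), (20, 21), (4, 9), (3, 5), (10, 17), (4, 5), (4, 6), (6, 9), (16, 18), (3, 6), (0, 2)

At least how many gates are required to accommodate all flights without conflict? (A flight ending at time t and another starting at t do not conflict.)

Count concurrent intervals with a sweep; the peak is the room count.
Events (time:±→running): 0:+→1 2:-→0 3:+→1 3:+→2 4:+→3 4:+→4 4:+→5 … peak 5.

5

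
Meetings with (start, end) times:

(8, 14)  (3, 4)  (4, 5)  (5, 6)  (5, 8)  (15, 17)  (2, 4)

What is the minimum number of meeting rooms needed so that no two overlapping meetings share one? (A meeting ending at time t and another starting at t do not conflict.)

2

The answer is the maximum number of intervals overlapping at any instant.
starts: [2, 3, 4, 5, 5, 8, 15]
ends:   [4, 4, 5, 6, 8, 14, 17]
s2→1 s3→2  — peak 2.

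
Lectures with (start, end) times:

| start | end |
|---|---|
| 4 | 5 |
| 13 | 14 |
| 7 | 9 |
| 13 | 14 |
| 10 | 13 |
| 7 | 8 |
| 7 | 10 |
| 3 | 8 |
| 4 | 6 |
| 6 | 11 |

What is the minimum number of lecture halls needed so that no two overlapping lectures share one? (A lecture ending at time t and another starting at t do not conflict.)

5

Events (time:±→running): 3:+→1 4:+→2 4:+→3 5:-→2 6:-→1 6:+→2 7:+→3 7:+→4 7:+→5 … peak 5.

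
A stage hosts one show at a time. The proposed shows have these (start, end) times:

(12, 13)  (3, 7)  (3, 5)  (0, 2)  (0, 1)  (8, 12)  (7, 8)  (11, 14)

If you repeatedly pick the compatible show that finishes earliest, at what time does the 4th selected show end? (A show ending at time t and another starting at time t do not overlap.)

Sort by end time and greedily take each interval whose start is ≥ the last chosen end.
Sorted by end: (0,1)  (0,2)  (3,5)  (3,7)  (7,8)  (8,12)  (12,13)  (11,14)
take (0,1); take (3,5); take (7,8); take (8,12); take (12,13).
Selected: (0,1) (3,5) (7,8) (8,12) (12,13)

12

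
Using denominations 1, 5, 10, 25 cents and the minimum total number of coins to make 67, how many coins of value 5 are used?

67 − 2×25→17 − 1×10→7 − 1×5→2 − 2×1→0
Count of 5: 1

1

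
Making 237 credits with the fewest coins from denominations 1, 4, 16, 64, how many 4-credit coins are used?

Use the largest denomination that fits, subtract, and repeat.
237 = 3×64 + 2×16 + 3×4 + 1×1
Count of 4: 3

3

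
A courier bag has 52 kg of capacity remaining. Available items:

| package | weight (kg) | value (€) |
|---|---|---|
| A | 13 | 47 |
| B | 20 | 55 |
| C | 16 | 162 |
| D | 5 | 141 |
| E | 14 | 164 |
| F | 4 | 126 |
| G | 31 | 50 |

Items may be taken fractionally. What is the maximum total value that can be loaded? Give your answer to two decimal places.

640.00

Order: F (126/4=31.50) > D (141/5=28.20) > E (164/14=11.71) > C (162/16=10.12) > A (47/13=3.62) > B (55/20=2.75) > G (50/31=1.61)
Fill: take F (4 @ 126) → take D (5 @ 141) → take E (14 @ 164) → take C (16 @ 162) → take A (13 @ 47); 52/52 used.
Total value = 640.00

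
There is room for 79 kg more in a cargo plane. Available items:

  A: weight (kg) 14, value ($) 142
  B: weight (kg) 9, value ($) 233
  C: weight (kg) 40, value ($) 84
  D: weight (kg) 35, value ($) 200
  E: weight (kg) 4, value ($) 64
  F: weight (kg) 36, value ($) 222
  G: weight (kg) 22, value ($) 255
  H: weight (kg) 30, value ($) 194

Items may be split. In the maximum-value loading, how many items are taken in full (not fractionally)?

Order: B (233/9=25.89) > E (64/4=16.00) > G (255/22=11.59) > A (142/14=10.14) > H (194/30=6.47) > F (222/36=6.17) > D (200/35=5.71) > C (84/40=2.10)
Fill: take B (9 @ 233) → take E (4 @ 64) → take G (22 @ 255) → take A (14 @ 142) → take H (30 @ 194); 79/79 used.
5 item(s) taken whole.

5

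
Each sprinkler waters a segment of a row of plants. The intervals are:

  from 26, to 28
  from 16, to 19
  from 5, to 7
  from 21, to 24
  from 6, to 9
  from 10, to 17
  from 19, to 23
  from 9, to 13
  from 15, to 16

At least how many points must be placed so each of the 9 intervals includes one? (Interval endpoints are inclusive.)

5

Sorted: [5,7] [6,9] [9,13] [15,16] [10,17] [16,19] [19,23] [21,24] [26,28]
{[5,7],[6,9]} hit by 7; {[9,13]} hit by 13; {[15,16],[10,17],[16,19]} hit by 16; {[19,23],[21,24]} hit by 23; {[26,28]} hit by 28.
Points: 7, 13, 16, 23, 28 (5 total).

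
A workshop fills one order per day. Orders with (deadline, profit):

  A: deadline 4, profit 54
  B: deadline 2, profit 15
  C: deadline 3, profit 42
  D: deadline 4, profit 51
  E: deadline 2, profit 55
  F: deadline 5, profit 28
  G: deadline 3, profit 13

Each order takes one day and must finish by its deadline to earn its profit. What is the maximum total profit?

230

Profit order: E=55 A=54 D=51 C=42 F=28 B=15 G=13
Assign: E→slot 2, A→slot 4, D→slot 3, C→slot 1, F→slot 5, B skipped, G skipped.
Slots: [1:C] [2:E] [3:D] [4:A] [5:F]
Profit = 42 + 55 + 51 + 54 + 28 = 230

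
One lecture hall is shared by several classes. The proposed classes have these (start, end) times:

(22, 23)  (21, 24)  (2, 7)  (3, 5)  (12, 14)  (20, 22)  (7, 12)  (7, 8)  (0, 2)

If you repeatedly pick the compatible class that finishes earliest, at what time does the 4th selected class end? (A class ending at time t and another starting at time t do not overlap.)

14

Sort by end time and greedily take each interval whose start is ≥ the last chosen end.
Sorted by end: (0,2)  (3,5)  (2,7)  (7,8)  (7,12)  (12,14)  (20,22)  (22,23)  (21,24)
take (0,2); take (3,5); take (7,8); take (12,14); take (20,22); take (22,23).
Selected: (0,2) (3,5) (7,8) (12,14) (20,22) (22,23)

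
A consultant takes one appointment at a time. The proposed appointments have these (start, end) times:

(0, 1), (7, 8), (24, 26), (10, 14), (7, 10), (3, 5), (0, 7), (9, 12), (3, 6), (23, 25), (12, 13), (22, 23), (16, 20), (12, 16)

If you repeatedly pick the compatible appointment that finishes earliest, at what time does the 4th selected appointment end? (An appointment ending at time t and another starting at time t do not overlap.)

Sort by end time and greedily take each interval whose start is ≥ the last chosen end.
Sorted by end: (0,1)  (3,5)  (3,6)  (0,7)  (7,8)  (7,10)  (9,12)  (12,13)  (10,14)  (12,16)  (16,20)  (22,23)  (23,25)  (24,26)
take (0,1); take (3,5); skip (3,6); skip (0,7); take (7,8); skip (7,10); take (9,12); take (12,13); take (16,20); take (22,23); take (23,25); skip (24,26).
Selected: (0,1) (3,5) (7,8) (9,12) (12,13) (16,20) (22,23) (23,25)

12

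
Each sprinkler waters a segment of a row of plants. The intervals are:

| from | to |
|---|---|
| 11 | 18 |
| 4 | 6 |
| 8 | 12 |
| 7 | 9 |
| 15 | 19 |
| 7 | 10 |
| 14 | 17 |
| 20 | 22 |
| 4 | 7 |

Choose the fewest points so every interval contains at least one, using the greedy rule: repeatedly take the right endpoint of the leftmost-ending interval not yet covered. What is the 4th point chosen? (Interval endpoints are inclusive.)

22

Sorted: [4,6] [4,7] [7,9] [7,10] [8,12] [14,17] [11,18] [15,19] [20,22]
{[4,6],[4,7]} hit by 6; {[7,9],[7,10],[8,12]} hit by 9; {[14,17],[11,18],[15,19]} hit by 17; {[20,22]} hit by 22.
Points: 6, 9, 17, 22 (4 total).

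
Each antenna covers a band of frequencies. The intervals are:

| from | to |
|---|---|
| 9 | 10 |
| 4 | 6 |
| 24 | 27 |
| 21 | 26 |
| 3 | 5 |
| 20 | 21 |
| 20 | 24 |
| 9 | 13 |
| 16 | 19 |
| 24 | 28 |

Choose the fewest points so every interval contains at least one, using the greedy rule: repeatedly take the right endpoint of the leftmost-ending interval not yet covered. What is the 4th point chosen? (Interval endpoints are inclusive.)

Sorted: [3,5] [4,6] [9,10] [9,13] [16,19] [20,21] [20,24] [21,26] [24,27] [24,28]
{[3,5],[4,6]} hit by 5; {[9,10],[9,13]} hit by 10; {[16,19]} hit by 19; {[20,21],[20,24],[21,26]} hit by 21; {[24,27],[24,28]} hit by 27.
Points: 5, 10, 19, 21, 27 (5 total).

21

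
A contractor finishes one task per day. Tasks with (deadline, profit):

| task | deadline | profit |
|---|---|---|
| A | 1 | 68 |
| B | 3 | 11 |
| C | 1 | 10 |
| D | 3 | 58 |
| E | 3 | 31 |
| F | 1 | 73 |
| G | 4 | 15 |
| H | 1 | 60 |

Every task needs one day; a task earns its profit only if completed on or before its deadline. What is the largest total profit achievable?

177

By profit: F(d1,73), A(d1,68), H(d1,60), D(d3,58), E(d3,31), G(d4,15), B(d3,11), C(d1,10)
F→slot 1; A skipped; H skipped; D→slot 3; E→slot 2; G→slot 4; B skipped; C skipped.
Profit = 73 + 31 + 58 + 15 = 177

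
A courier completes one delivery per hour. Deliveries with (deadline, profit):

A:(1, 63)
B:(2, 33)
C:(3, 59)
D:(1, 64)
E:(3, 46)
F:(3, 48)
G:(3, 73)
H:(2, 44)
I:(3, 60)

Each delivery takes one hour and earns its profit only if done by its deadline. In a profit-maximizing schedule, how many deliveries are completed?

By profit: G(d3,73), D(d1,64), A(d1,63), I(d3,60), C(d3,59), F(d3,48), E(d3,46), H(d2,44), B(d2,33)
G→slot 3; D→slot 1; A skipped; I→slot 2; C skipped; F skipped; E skipped; H skipped; B skipped.
3 of 9 scheduled.

3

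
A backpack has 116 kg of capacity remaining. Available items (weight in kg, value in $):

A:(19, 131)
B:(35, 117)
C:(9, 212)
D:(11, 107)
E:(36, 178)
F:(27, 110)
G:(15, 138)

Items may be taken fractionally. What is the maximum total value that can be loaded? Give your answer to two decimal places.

Sort by value per unit weight and fill in that order.
Ratios (sorted): C 23.56, D 9.73, G 9.20, A 6.89, E 4.94, F 4.07, B 3.34
take C (9 @ 212); take D (11 @ 107); take G (15 @ 138); take A (19 @ 131); take E (36 @ 178); take 26/27 of F → 105.93. Capacity used 116/116.
Total value = 871.93

871.93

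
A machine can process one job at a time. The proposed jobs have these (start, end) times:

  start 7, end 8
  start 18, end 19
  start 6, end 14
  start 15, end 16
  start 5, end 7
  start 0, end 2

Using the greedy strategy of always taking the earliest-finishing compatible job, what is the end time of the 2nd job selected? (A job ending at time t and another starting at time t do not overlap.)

Greedy by earliest finish: after sorting by end time, pick each interval compatible with the last pick.
By end time: (0,2), (5,7), (7,8), (6,14), (15,16), (18,19).
Pick (0,2); next start ≥ 2 → (5,7); next start ≥ 7 → (7,8); next start ≥ 8 → (15,16); next start ≥ 16 → (18,19).
Selected: (0,2) (5,7) (7,8) (15,16) (18,19)

7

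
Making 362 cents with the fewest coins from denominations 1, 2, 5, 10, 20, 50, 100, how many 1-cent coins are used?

362 = 3×100 + 1×50 + 1×10 + 1×2
Count of 1: 0

0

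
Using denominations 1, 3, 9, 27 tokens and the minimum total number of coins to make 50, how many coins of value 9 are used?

2

50 = 1×27 + 2×9 + 1×3 + 2×1
Count of 9: 2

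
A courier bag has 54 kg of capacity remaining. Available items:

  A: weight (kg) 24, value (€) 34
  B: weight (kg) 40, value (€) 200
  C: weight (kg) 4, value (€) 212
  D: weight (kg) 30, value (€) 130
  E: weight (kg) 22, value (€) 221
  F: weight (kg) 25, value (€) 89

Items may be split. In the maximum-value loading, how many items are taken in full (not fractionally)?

2

Ratios (sorted): C 53.00, E 10.05, B 5.00, D 4.33, F 3.56, A 1.42
take C (4 @ 212); take E (22 @ 221); take 28/40 of B → 140.00. Capacity used 54/54.
2 item(s) taken whole; one partial (take 28/40 of B).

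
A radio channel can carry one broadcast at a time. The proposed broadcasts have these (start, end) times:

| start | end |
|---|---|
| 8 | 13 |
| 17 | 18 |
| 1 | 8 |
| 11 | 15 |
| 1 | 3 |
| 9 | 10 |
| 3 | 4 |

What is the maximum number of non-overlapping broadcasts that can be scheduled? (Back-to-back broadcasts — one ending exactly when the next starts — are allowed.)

By end time: (1,3), (3,4), (1,8), (9,10), (8,13), (11,15), (17,18).
Pick (1,3); next start ≥ 3 → (3,4); next start ≥ 4 → (9,10); next start ≥ 10 → (11,15); next start ≥ 15 → (17,18).
Selected 5 broadcasts.

5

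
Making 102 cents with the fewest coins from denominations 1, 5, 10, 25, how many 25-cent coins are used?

Greedy: take as many of the largest coin as possible, then repeat with the remainder.
102 − 4×25→2 − 2×1→0
Count of 25: 4

4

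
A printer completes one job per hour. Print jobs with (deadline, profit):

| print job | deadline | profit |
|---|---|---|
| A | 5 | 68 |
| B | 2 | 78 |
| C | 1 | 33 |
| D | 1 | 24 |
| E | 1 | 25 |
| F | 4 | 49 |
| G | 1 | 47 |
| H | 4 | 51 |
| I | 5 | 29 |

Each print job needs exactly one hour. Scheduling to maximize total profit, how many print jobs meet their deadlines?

Take jobs in profit order; each goes to the latest open slot no later than its deadline.
By profit: B(d2,78), A(d5,68), H(d4,51), F(d4,49), G(d1,47), C(d1,33), I(d5,29), E(d1,25), D(d1,24)
B→slot 2; A→slot 5; H→slot 4; F→slot 3; G→slot 1; C skipped; I skipped; E skipped; D skipped.
5 of 9 scheduled.

5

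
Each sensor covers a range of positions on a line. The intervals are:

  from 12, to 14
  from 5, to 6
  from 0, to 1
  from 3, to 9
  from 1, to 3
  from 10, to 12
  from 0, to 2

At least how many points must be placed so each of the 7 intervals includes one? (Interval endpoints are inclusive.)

Process intervals by earliest right end; each time one isn't hit yet, stab at its right endpoint.
By right end: [0,1]  [0,2]  [1,3]  [5,6]  [3,9]  [10,12]  [12,14]
[0,1] uncovered → point at 1; [5,6] uncovered → point at 6; [10,12] uncovered → point at 12.
Points: 1, 6, 12 (3 total).

3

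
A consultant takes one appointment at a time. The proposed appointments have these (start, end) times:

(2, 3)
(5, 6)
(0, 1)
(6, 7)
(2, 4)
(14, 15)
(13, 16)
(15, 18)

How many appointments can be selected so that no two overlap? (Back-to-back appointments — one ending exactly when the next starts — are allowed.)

By end time: (0,1), (2,3), (2,4), (5,6), (6,7), (14,15), (13,16), (15,18).
Pick (0,1); next start ≥ 1 → (2,3); next start ≥ 3 → (5,6); next start ≥ 6 → (6,7); next start ≥ 7 → (14,15); next start ≥ 15 → (15,18).
Selected 6 appointments.

6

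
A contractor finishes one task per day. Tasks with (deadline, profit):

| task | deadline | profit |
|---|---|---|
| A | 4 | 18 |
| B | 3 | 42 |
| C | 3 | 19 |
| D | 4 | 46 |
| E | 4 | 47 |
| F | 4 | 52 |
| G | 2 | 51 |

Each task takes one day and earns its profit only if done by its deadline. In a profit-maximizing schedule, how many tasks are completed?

Sort by profit descending; place each in the latest free slot ≤ its deadline.
Profit order: F=52 G=51 E=47 D=46 B=42 C=19 A=18
Assign: F→slot 4, G→slot 2, E→slot 3, D→slot 1, B skipped, C skipped, A skipped.
Slots: [1:D] [2:G] [3:E] [4:F]
4 of 7 scheduled.

4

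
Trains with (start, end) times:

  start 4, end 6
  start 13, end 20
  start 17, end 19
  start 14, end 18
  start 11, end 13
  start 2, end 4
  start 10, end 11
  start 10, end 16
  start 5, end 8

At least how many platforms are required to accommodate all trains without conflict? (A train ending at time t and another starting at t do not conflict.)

3

Events (time:±→running): 2:+→1 4:-→0 4:+→1 5:+→2 6:-→1 8:-→0 10:+→1 10:+→2 11:-→1 11:+→2 13:-→1 13:+→2 14:+→3 … peak 3.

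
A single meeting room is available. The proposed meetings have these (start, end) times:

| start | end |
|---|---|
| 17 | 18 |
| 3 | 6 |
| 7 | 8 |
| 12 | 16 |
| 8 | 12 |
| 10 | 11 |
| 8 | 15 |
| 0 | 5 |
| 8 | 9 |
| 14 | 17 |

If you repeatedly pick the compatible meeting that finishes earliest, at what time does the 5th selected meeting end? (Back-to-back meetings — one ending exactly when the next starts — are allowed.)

16

Order by finish time; keep every interval that doesn't clash with the previous kept one.
Sorted by end: (0,5)  (3,6)  (7,8)  (8,9)  (10,11)  (8,12)  (8,15)  (12,16)  (14,17)  (17,18)
take (0,5); take (7,8); take (8,9); take (10,11); skip (8,12); skip (8,15); take (12,16); skip (14,17); take (17,18).
Selected: (0,5) (7,8) (8,9) (10,11) (12,16) (17,18)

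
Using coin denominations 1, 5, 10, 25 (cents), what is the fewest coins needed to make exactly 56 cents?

Use the largest denomination that fits, subtract, and repeat.
56 = 2×25 + 1×5 + 1×1
Total coins = 2 + 1 + 1 = 4

4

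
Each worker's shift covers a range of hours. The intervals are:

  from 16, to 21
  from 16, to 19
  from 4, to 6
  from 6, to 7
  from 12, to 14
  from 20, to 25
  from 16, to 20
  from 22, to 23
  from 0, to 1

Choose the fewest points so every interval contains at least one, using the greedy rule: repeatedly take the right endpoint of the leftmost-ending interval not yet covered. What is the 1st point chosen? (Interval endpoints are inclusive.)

Process intervals by earliest right end; each time one isn't hit yet, stab at its right endpoint.
By right end: [0,1]  [4,6]  [6,7]  [12,14]  [16,19]  [16,20]  [16,21]  [22,23]  [20,25]
[0,1] uncovered → point at 1; [4,6] uncovered → point at 6; [12,14] uncovered → point at 14; [16,19] uncovered → point at 19; [22,23] uncovered → point at 23.
Points: 1, 6, 14, 19, 23 (5 total).

1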